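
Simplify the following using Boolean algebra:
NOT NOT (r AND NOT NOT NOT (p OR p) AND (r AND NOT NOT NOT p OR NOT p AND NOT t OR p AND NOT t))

NOT NOT (r AND NOT NOT NOT (p OR p) AND (r AND NOT NOT NOT p OR NOT p AND NOT t OR p AND NOT t))
= NOT NOT (r AND NOT NOT NOT p AND (r AND NOT NOT NOT p OR NOT p AND NOT t OR p AND NOT t))   [idempotence]
= NOT NOT (r AND NOT NOT NOT p AND (r AND NOT NOT NOT p OR NOT t))   [distribution]
= NOT NOT (r AND NOT NOT NOT p)   [absorption]
= NOT NOT (r AND NOT p)   [double negation]
= r AND NOT p   [double negation]

r AND NOT p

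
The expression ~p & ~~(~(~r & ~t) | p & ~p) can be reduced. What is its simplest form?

~p & ~~(~(~r & ~t) | p & ~p)
= ~p & ~~~(~r & ~t)   [complement / identity]
= ~p & ~~(r | t)   [De Morgan]
= ~p & (r | t)   [double negation]

~p & (r | t)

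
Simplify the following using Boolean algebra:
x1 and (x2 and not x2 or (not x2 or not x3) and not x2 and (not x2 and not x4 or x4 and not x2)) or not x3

x1 and not x2 or not x3

x1 and (x2 and not x2 or (not x2 or not x3) and not x2 and (not x2 and not x4 or x4 and not x2)) or not x3
= x1 and (x2 and not x2 or not x2 and (not x2 and not x4 or x4 and not x2)) or not x3   [absorption]
= x1 and (x2 and not x2 or not x2 and not x2) or not x3   [distribution]
= x1 and not x2 or not x3   [distribution]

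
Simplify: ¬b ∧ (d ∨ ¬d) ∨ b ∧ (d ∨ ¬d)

True

¬b ∧ (d ∨ ¬d) ∨ b ∧ (d ∨ ¬d)
= d ∨ ¬d   (distribution)
= True   (complement)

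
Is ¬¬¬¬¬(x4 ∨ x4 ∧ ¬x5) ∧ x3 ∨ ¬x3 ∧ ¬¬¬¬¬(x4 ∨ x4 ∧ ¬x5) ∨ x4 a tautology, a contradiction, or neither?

tautology

¬¬¬¬¬(x4 ∨ x4 ∧ ¬x5) ∧ x3 ∨ ¬x3 ∧ ¬¬¬¬¬(x4 ∨ x4 ∧ ¬x5) ∨ x4
= ¬¬¬¬¬(x4 ∨ x4 ∧ ¬x5) ∨ x4
= ¬¬¬¬¬x4 ∨ x4
= ¬¬¬x4 ∨ x4
= ¬x4 ∨ x4
= True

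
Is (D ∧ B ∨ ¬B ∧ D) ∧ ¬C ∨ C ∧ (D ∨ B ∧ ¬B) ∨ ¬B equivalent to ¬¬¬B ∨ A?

E1: (D ∧ B ∨ ¬B ∧ D) ∧ ¬C ∨ C ∧ (D ∨ B ∧ ¬B) ∨ ¬B
    = D ∧ ¬C ∨ C ∧ (D ∨ B ∧ ¬B) ∨ ¬B   (distribution)
    = D ∧ ¬C ∨ C ∧ D ∨ ¬B   (complement / identity)
    = D ∨ ¬B   (distribution)
E2: ¬¬¬B ∨ A
    = ¬B ∨ A   (double negation)
These differ: at A=1, B=1, C=1, D=0, E1 = 0 but E2 = 1.

No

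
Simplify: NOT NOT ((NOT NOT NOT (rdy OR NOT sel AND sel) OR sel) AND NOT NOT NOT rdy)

NOT rdy

NOT NOT ((NOT NOT NOT (rdy OR NOT sel AND sel) OR sel) AND NOT NOT NOT rdy)
= NOT NOT ((NOT NOT NOT rdy OR sel) AND NOT NOT NOT rdy)   — complement / identity
= NOT NOT NOT NOT NOT rdy   — absorption
= NOT NOT NOT rdy   — double negation
= NOT rdy   — double negation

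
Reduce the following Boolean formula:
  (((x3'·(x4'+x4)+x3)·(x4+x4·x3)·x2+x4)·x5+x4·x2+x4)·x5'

(((x3'·(x4'+x4)+x3)·(x4+x4·x3)·x2+x4)·x5+x4·x2+x4)·x5'
= (((x3'·(x4'+x4)+x3)·x4·x2+x4)·x5+x4·x2+x4)·x5'   (absorption)
= (((x3'+x3)·x4·x2+x4)·x5+x4·x2+x4)·x5'   (complement / identity)
= ((x4·x2+x4)·x5+x4·x2+x4)·x5'   (complement / identity)
= (x4·x2+x4)·x5'   (absorption)
= x4·x5'   (absorption)

x4·x5'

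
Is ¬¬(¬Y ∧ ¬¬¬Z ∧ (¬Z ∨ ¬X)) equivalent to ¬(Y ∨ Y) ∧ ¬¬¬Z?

E1: ¬¬(¬Y ∧ ¬¬¬Z ∧ (¬Z ∨ ¬X))
    = ¬¬(¬Y ∧ ¬Z ∧ (¬Z ∨ ¬X))   [double negation]
    = ¬¬(¬Y ∧ ¬Z)   [absorption]
    = ¬Y ∧ ¬Z   [double negation]
E2: ¬(Y ∨ Y) ∧ ¬¬¬Z
    = ¬(Y ∨ Y) ∧ ¬Z   [double negation]
    = ¬Y ∧ ¬Z   [idempotence]
Both reduce to ¬Y ∧ ¬Z, so they are equivalent.

Yes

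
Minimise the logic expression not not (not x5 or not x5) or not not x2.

not x5 or x2

not not (not x5 or not x5) or not not x2
= not not not x5 or not not x2   — idempotence
= not x5 or not not x2   — double negation
= not x5 or x2   — double negation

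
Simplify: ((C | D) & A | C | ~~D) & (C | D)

C | D

((C | D) & A | C | ~~D) & (C | D)
= ((C | D) & A | C | D) & (C | D)   — double negation
= (C | D) & (C | D)   — absorption
= C | D   — idempotence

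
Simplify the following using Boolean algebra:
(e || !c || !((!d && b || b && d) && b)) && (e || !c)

(e || !c || !((!d && b || b && d) && b)) && (e || !c)
= (e || !c || !(b && b)) && (e || !c)   [distribution]
= (e || !c || !b) && (e || !c)   [idempotence]
= e || !c   [absorption]

e || !c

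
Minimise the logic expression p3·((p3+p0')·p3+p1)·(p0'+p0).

p3·((p3+p0')·p3+p1)·(p0'+p0)
= p3·(p3+p1)·(p0'+p0)
= p3·(p0'+p0)
= p3

p3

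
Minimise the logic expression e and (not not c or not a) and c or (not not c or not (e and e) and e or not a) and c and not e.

e and (not not c or not a) and c or (not not c or not (e and e) and e or not a) and c and not e
= e and (not not c or not a) and c or (not not c or not e and e or not a) and c and not e
= e and (not not c or not a) and c or (not not c or not a) and c and not e
= (not not c or not a) and c
= (c or not a) and c
= c

c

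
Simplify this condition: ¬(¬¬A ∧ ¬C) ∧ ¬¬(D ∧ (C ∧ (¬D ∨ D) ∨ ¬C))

¬(¬¬A ∧ ¬C) ∧ ¬¬(D ∧ (C ∧ (¬D ∨ D) ∨ ¬C))
= ¬(¬¬A ∧ ¬C) ∧ ¬¬(D ∧ (C ∨ ¬C))   — complement / identity
= ¬(¬¬A ∧ ¬C) ∧ ¬¬D   — complement / identity
= (¬A ∨ C) ∧ ¬¬D   — De Morgan
= (¬A ∨ C) ∧ D   — double negation

(¬A ∨ C) ∧ D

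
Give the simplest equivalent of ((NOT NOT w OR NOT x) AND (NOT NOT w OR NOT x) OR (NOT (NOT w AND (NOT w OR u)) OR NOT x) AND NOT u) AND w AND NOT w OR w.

w

((NOT NOT w OR NOT x) AND (NOT NOT w OR NOT x) OR (NOT (NOT w AND (NOT w OR u)) OR NOT x) AND NOT u) AND w AND NOT w OR w
= ((NOT NOT w OR NOT x) AND (NOT NOT w OR NOT x) OR (NOT NOT w OR NOT x) AND NOT u) AND w AND NOT w OR w   (absorption)
= (NOT NOT w OR NOT x OR NOT u) AND (NOT NOT w OR NOT x) AND w AND NOT w OR w   (distribution)
= (NOT NOT w OR NOT x) AND w AND NOT w OR w   (absorption)
= (w OR NOT x) AND w AND NOT w OR w   (double negation)
= w AND NOT w OR w   (absorption)
= w   (complement / identity)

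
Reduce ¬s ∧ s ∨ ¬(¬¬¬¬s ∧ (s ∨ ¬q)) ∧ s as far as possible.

False

¬s ∧ s ∨ ¬(¬¬¬¬s ∧ (s ∨ ¬q)) ∧ s
= ¬s ∧ s ∨ ¬(¬¬s ∧ (s ∨ ¬q)) ∧ s   — double negation
= ¬s ∧ s ∨ ¬(s ∧ (s ∨ ¬q)) ∧ s   — double negation
= ¬(s ∧ (s ∨ ¬q)) ∧ s   — complement / identity
= ¬s ∧ s   — absorption
= False   — complement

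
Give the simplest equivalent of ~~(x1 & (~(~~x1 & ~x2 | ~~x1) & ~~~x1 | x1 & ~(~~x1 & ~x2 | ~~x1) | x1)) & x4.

x1 & x4

~~(x1 & (~(~~x1 & ~x2 | ~~x1) & ~~~x1 | x1 & ~(~~x1 & ~x2 | ~~x1) | x1)) & x4
= ~~(x1 & (~(~~x1 & ~x2 | ~~x1) & ~x1 | x1 & ~(~~x1 & ~x2 | ~~x1) | x1)) & x4   [double negation]
= ~~(x1 & (~(~~x1 & ~x2 | ~~x1) | x1)) & x4   [distribution]
= ~~(x1 & (~~~x1 | x1)) & x4   [absorption]
= ~~(x1 & (~x1 | x1)) & x4   [double negation]
= ~~x1 & x4   [complement / identity]
= x1 & x4   [double negation]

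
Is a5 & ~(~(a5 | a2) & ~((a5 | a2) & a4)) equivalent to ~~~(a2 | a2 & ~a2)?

E1: a5 & ~(~(a5 | a2) & ~((a5 | a2) & a4))
    = a5 & (a5 | a2 | (a5 | a2) & a4)   — De Morgan
    = a5 & (a5 | a2)   — absorption
    = a5   — absorption
E2: ~~~(a2 | a2 & ~a2)
    = ~~~a2   — complement / identity
    = ~a2   — double negation
These differ: at a2=1, a4=0, a5=1, E1 = 1 but E2 = 0.

No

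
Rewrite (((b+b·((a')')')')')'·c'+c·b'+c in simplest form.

b'+c

(((b+b·((a')')')')')'·c'+c·b'+c
= (b+b·((a')')')'·c'+c·b'+c   [double negation]
= (b+b·a')'·c'+c·b'+c   [double negation]
= b'·c'+c·b'+c   [absorption]
= b'+c   [distribution]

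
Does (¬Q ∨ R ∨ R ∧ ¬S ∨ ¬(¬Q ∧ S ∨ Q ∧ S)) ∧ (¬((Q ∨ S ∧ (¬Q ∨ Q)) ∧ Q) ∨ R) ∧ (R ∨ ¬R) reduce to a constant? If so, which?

(¬Q ∨ R ∨ R ∧ ¬S ∨ ¬(¬Q ∧ S ∨ Q ∧ S)) ∧ (¬((Q ∨ S ∧ (¬Q ∨ Q)) ∧ Q) ∨ R) ∧ (R ∨ ¬R)
= (¬Q ∨ R ∨ R ∧ ¬S ∨ ¬(¬Q ∧ S ∨ Q ∧ S)) ∧ (¬((Q ∨ S) ∧ Q) ∨ R) ∧ (R ∨ ¬R)   — complement / identity
= (¬Q ∨ R ∨ R ∧ ¬S ∨ ¬(¬Q ∧ S ∨ Q ∧ S)) ∧ (¬((Q ∨ S) ∧ Q) ∨ R)   — complement / identity
= (¬Q ∨ R ∨ ¬(¬Q ∧ S ∨ Q ∧ S)) ∧ (¬((Q ∨ S) ∧ Q) ∨ R)   — absorption
= (¬Q ∨ R ∨ ¬S) ∧ (¬((Q ∨ S) ∧ Q) ∨ R)   — distribution
= (¬Q ∨ R ∨ ¬S) ∧ (¬Q ∨ R)   — absorption
= ¬Q ∨ R   — absorption
This depends on Q, R, so it is not a constant.

no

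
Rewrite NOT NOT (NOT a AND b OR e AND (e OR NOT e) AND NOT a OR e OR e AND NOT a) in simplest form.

NOT a AND b OR e

NOT NOT (NOT a AND b OR e AND (e OR NOT e) AND NOT a OR e OR e AND NOT a)
= NOT NOT (NOT a AND b OR e AND NOT a OR e OR e AND NOT a)
= NOT a AND b OR e AND NOT a OR e OR e AND NOT a
= NOT a AND b OR e AND NOT a OR e
= NOT a AND b OR e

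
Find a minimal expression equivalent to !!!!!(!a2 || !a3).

a2 && a3

!!!!!(!a2 || !a3)
= !!!!(a2 && a3)   (De Morgan)
= !!(a2 && a3)   (double negation)
= a2 && a3   (double negation)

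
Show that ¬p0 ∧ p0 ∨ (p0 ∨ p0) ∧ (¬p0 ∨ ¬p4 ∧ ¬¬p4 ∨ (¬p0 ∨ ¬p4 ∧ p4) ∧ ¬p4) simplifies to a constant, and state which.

¬p0 ∧ p0 ∨ (p0 ∨ p0) ∧ (¬p0 ∨ ¬p4 ∧ ¬¬p4 ∨ (¬p0 ∨ ¬p4 ∧ p4) ∧ ¬p4)
= ¬p0 ∧ p0 ∨ (p0 ∨ p0) ∧ (¬p0 ∨ ¬p4 ∧ p4 ∨ (¬p0 ∨ ¬p4 ∧ p4) ∧ ¬p4)   (double negation)
= ¬p0 ∧ p0 ∨ p0 ∧ (¬p0 ∨ ¬p4 ∧ p4 ∨ (¬p0 ∨ ¬p4 ∧ p4) ∧ ¬p4)   (idempotence)
= ¬p0 ∧ p0 ∨ p0 ∧ (¬p0 ∨ ¬p4 ∧ p4)   (absorption)
= ¬p0 ∧ p0 ∨ p0 ∧ ¬p0   (complement / identity)
= p0 ∧ ¬p0   (complement / identity)
= False   (complement)

False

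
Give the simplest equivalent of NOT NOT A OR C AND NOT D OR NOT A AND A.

A OR C AND NOT D

NOT NOT A OR C AND NOT D OR NOT A AND A
= A OR C AND NOT D OR NOT A AND A   — double negation
= A OR C AND NOT D   — complement / identity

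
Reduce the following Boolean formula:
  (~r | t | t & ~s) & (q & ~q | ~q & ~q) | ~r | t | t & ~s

~r | t

(~r | t | t & ~s) & (q & ~q | ~q & ~q) | ~r | t | t & ~s
= (~r | t | t & ~s) & ~q | ~r | t | t & ~s
= ~r | t | t & ~s
= ~r | t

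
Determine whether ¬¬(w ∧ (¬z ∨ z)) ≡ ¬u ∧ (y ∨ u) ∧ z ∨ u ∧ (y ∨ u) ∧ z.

No

E1: ¬¬(w ∧ (¬z ∨ z))
    = ¬¬w   (complement / identity)
    = w   (double negation)
E2: ¬u ∧ (y ∨ u) ∧ z ∨ u ∧ (y ∨ u) ∧ z
    = (y ∨ u) ∧ z   (distribution)
These differ: at u=1, w=1, y=1, z=0, E1 = 1 but E2 = 0.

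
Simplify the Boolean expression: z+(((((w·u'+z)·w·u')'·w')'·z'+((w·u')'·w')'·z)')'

z+w

z+(((((w·u'+z)·w·u')'·w')'·z'+((w·u')'·w')'·z)')'
= z+((((w·u')'·w')'·z'+((w·u')'·w')'·z)')'   — absorption
= z+((((w·u')'·w')')')'   — distribution
= z+((w·u')'·w')'   — double negation
= z+w·u'+w   — De Morgan
= z+w   — absorption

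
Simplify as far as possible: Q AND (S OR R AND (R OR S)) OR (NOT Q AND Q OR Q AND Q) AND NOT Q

Q AND (S OR R AND (R OR S)) OR (NOT Q AND Q OR Q AND Q) AND NOT Q
= Q AND (S OR R AND (R OR S)) OR Q AND NOT Q   — distribution
= Q AND (S OR R) OR Q AND NOT Q   — absorption
= Q AND (S OR R)   — complement / identity

Q AND (S OR R)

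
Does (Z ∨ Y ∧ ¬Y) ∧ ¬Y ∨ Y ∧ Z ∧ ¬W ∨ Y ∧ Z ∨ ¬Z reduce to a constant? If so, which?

(Z ∨ Y ∧ ¬Y) ∧ ¬Y ∨ Y ∧ Z ∧ ¬W ∨ Y ∧ Z ∨ ¬Z
= (Z ∨ Y ∧ ¬Y) ∧ ¬Y ∨ Y ∧ Z ∨ ¬Z
= Z ∧ ¬Y ∨ Y ∧ Z ∨ ¬Z
= Z ∨ ¬Z
= True

yes, True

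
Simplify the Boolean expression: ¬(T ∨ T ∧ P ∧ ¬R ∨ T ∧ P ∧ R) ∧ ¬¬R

¬T ∧ R

¬(T ∨ T ∧ P ∧ ¬R ∨ T ∧ P ∧ R) ∧ ¬¬R
= ¬(T ∨ T ∧ P) ∧ ¬¬R
= ¬T ∧ ¬¬R
= ¬T ∧ R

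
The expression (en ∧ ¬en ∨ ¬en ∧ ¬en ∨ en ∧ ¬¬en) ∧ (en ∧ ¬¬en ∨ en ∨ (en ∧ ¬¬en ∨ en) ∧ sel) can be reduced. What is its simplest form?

en

(en ∧ ¬en ∨ ¬en ∧ ¬en ∨ en ∧ ¬¬en) ∧ (en ∧ ¬¬en ∨ en ∨ (en ∧ ¬¬en ∨ en) ∧ sel)
= (en ∧ ¬en ∨ ¬en ∧ ¬en ∨ en ∧ ¬¬en) ∧ (en ∧ ¬¬en ∨ en)
= (¬en ∨ en ∧ ¬¬en) ∧ (en ∧ ¬¬en ∨ en)
= en ∧ ¬¬en ∨ ¬en ∧ en
= en ∧ en ∨ ¬en ∧ en
= en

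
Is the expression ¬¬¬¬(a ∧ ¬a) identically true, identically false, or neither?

¬¬¬¬(a ∧ ¬a)
= ¬¬(a ∧ ¬a)
= a ∧ ¬a
= False

identically false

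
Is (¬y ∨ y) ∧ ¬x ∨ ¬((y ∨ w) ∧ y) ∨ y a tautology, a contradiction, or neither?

tautology

(¬y ∨ y) ∧ ¬x ∨ ¬((y ∨ w) ∧ y) ∨ y
= (¬y ∨ y) ∧ ¬x ∨ ¬y ∨ y   (absorption)
= ¬y ∨ y   (absorption)
= True   (complement)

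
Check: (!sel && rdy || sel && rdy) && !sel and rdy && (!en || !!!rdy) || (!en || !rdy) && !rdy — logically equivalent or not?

E1: (!sel && rdy || sel && rdy) && !sel
    = rdy && !sel   [distribution]
E2: rdy && (!en || !!!rdy) || (!en || !rdy) && !rdy
    = rdy && (!en || !rdy) || (!en || !rdy) && !rdy   [double negation]
    = !en || !rdy   [distribution]
These differ: at en=0, rdy=0, sel=1, E1 = 0 but E2 = 1.

No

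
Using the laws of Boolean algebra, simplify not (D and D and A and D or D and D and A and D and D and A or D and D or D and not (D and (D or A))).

not D

not (D and D and A and D or D and D and A and D and D and A or D and D or D and not (D and (D or A)))
= not (D and D and A and D or D and D and A and D and D and A or D and D or D and not D)   (absorption)
= not (D and D and A and D or D and D and A or D and D or D and not D)   (idempotence)
= not (D and D and A or D and D or D and not D)   (absorption)
= not (D and (D and A or D) or D and not D)   (distribution)
= not (D and D or D and not D)   (absorption)
= not D   (distribution)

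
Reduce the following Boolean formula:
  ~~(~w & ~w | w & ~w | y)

~~(~w & ~w | w & ~w | y)
= ~~(~w | y)   — distribution
= ~w | y   — double negation

~w | y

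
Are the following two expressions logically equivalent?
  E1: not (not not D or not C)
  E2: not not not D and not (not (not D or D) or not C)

E1: not (not not D or not C)
    = not D and C   (De Morgan)
E2: not not not D and not (not (not D or D) or not C)
    = not not not D and (not D or D) and C   (De Morgan)
    = not D and (not D or D) and C   (double negation)
    = not D and C   (complement / identity)
Both reduce to not D and C, so they are equivalent.

Yes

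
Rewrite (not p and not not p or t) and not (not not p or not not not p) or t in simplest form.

t

(not p and not not p or t) and not (not not p or not not not p) or t
= (not p and not not p or t) and not p and not not p or t   [De Morgan]
= not p and not not p or t   [absorption]
= not p and p or t   [double negation]
= t   [complement / identity]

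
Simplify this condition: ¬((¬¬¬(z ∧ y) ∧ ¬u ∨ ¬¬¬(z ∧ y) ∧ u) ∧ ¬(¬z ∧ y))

¬((¬¬¬(z ∧ y) ∧ ¬u ∨ ¬¬¬(z ∧ y) ∧ u) ∧ ¬(¬z ∧ y))
= ¬(¬¬¬(z ∧ y) ∧ ¬(¬z ∧ y))   (distribution)
= ¬(¬(z ∧ y) ∧ ¬(¬z ∧ y))   (double negation)
= z ∧ y ∨ ¬z ∧ y   (De Morgan)
= y   (distribution)

y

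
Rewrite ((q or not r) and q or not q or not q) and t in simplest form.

t

((q or not r) and q or not q or not q) and t
= ((q or not r) and q or not q) and t   [idempotence]
= (q or not q) and t   [absorption]
= t   [complement / identity]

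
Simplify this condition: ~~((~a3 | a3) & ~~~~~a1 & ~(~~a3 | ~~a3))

~~((~a3 | a3) & ~~~~~a1 & ~(~~a3 | ~~a3))
= ~~((~a3 | a3) & ~~~~~a1 & ~~~a3)   [idempotence]
= ~~((~a3 | a3) & ~~~a1 & ~~~a3)   [double negation]
= ~~(~~~a1 & ~~~a3)   [complement / identity]
= ~(~~a1 | ~~a3)   [De Morgan]
= ~a1 & ~a3   [De Morgan]

~a1 & ~a3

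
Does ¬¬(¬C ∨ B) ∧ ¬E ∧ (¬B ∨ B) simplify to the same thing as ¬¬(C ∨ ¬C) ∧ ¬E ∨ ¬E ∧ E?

No

E1: ¬¬(¬C ∨ B) ∧ ¬E ∧ (¬B ∨ B)
    = ¬¬(¬C ∨ B) ∧ ¬E   — complement / identity
    = (¬C ∨ B) ∧ ¬E   — double negation
E2: ¬¬(C ∨ ¬C) ∧ ¬E ∨ ¬E ∧ E
    = ¬¬(C ∨ ¬C) ∧ ¬E   — complement / identity
    = (C ∨ ¬C) ∧ ¬E   — double negation
    = ¬E   — complement / identity
These differ: at B=0, C=1, E=0, E1 = 0 but E2 = 1.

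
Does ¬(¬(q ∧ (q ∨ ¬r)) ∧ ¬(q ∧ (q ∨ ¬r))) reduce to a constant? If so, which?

¬(¬(q ∧ (q ∨ ¬r)) ∧ ¬(q ∧ (q ∨ ¬r)))
= ¬¬(q ∧ (q ∨ ¬r))   — idempotence
= ¬¬q   — absorption
= q   — double negation
This depends on q, so it is not a constant.

no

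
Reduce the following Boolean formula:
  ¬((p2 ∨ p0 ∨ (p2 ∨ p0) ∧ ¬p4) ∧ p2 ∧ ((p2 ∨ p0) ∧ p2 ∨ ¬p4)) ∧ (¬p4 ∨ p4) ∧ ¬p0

¬((p2 ∨ p0 ∨ (p2 ∨ p0) ∧ ¬p4) ∧ p2 ∧ ((p2 ∨ p0) ∧ p2 ∨ ¬p4)) ∧ (¬p4 ∨ p4) ∧ ¬p0
= ¬((p2 ∨ p0) ∧ p2 ∧ ((p2 ∨ p0) ∧ p2 ∨ ¬p4)) ∧ (¬p4 ∨ p4) ∧ ¬p0
= ¬((p2 ∨ p0) ∧ p2 ∧ ((p2 ∨ p0) ∧ p2 ∨ ¬p4)) ∧ ¬p0
= ¬((p2 ∨ p0) ∧ p2) ∧ ¬p0
= ¬p2 ∧ ¬p0

¬p2 ∧ ¬p0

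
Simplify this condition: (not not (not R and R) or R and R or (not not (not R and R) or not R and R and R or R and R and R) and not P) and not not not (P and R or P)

R and not P

(not not (not R and R) or R and R or (not not (not R and R) or not R and R and R or R and R and R) and not P) and not not not (P and R or P)
= (not not (not R and R) or R and R or (not not (not R and R) or R and R) and not P) and not not not (P and R or P)   [distribution]
= (not not (not R and R) or R and R) and not not not (P and R or P)   [absorption]
= (not not (not R and R) or R and R) and not not not P   [absorption]
= (not R and R or R and R) and not not not P   [double negation]
= R and not not not P   [distribution]
= R and not P   [double negation]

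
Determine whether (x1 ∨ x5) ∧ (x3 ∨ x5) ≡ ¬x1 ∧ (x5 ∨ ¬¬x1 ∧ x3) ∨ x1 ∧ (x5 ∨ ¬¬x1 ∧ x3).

E1: (x1 ∨ x5) ∧ (x3 ∨ x5)
    = x5 ∨ x1 ∧ x3   (distribution)
E2: ¬x1 ∧ (x5 ∨ ¬¬x1 ∧ x3) ∨ x1 ∧ (x5 ∨ ¬¬x1 ∧ x3)
    = x5 ∨ ¬¬x1 ∧ x3   (distribution)
    = x5 ∨ x1 ∧ x3   (double negation)
Both reduce to x5 ∨ x1 ∧ x3, so they are equivalent.

Yes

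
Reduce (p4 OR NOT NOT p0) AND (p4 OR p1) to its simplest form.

(p4 OR NOT NOT p0) AND (p4 OR p1)
= NOT NOT p0 AND p1 OR p4   [distribution]
= p0 AND p1 OR p4   [double negation]

p0 AND p1 OR p4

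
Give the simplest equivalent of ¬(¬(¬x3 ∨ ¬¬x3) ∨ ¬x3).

x3

¬(¬(¬x3 ∨ ¬¬x3) ∨ ¬x3)
= ¬(¬(¬x3 ∨ x3) ∨ ¬x3)
= (¬x3 ∨ x3) ∧ x3
= x3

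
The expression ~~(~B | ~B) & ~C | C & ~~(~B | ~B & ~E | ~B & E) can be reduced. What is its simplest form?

~~(~B | ~B) & ~C | C & ~~(~B | ~B & ~E | ~B & E)
= ~~(~B | ~B) & ~C | C & ~~(~B | ~B)   [distribution]
= ~~(~B | ~B)   [distribution]
= ~~~B   [idempotence]
= ~B   [double negation]

~B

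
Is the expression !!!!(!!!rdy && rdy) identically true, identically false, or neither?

identically false

!!!!(!!!rdy && rdy)
= !!(!!!rdy && rdy)
= !!(!rdy && rdy)
= !rdy && rdy
= false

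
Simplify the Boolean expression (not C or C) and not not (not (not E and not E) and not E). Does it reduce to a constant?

(not C or C) and not not (not (not E and not E) and not E)
= (not C or C) and not (not E and not E) and not E   (double negation)
= (not C or C) and not not E and not E   (idempotence)
= (not C or C) and E and not E   (double negation)
= E and not E   (complement / identity)
= False   (complement)

False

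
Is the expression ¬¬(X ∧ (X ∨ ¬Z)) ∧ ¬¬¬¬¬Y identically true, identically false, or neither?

neither

¬¬(X ∧ (X ∨ ¬Z)) ∧ ¬¬¬¬¬Y
= ¬¬(X ∧ (X ∨ ¬Z)) ∧ ¬¬¬Y
= ¬¬(X ∧ (X ∨ ¬Z)) ∧ ¬Y
= X ∧ (X ∨ ¬Z) ∧ ¬Y
= X ∧ ¬Y
This depends on X, Y, so it is not a constant.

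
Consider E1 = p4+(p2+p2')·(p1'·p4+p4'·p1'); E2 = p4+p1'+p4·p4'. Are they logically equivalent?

Yes

E1: p4+(p2+p2')·(p1'·p4+p4'·p1')
    = p4+p1'·p4+p4'·p1'   (complement / identity)
    = p4+p1'   (distribution)
E2: p4+p1'+p4·p4'
    = p4+p1'   (complement / identity)
Both reduce to p4+p1', so they are equivalent.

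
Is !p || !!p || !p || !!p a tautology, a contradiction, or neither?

!p || !!p || !p || !!p
= !p || !!p
= !p || p
= true

tautology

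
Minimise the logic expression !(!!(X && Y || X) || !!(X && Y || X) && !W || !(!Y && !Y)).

!(!!(X && Y || X) || !!(X && Y || X) && !W || !(!Y && !Y))
= !(!!(X && Y || X) || !(!Y && !Y))   (absorption)
= !(!!(X && Y || X) || !!Y)   (idempotence)
= !(X && Y || X) && !Y   (De Morgan)
= !X && !Y   (absorption)

!X && !Y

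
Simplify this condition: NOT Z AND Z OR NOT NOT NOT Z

NOT Z

NOT Z AND Z OR NOT NOT NOT Z
= NOT NOT NOT Z   [complement / identity]
= NOT Z   [double negation]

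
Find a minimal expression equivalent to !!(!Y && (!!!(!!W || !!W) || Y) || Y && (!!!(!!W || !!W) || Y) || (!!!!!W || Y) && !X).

!W || Y

!!(!Y && (!!!(!!W || !!W) || Y) || Y && (!!!(!!W || !!W) || Y) || (!!!!!W || Y) && !X)
= !!(!!!(!!W || !!W) || Y || (!!!!!W || Y) && !X)   (distribution)
= !!(!!!!!W || Y || (!!!!!W || Y) && !X)   (idempotence)
= !!!!!W || Y || (!!!!!W || Y) && !X   (double negation)
= !!!!!W || Y   (absorption)
= !!!W || Y   (double negation)
= !W || Y   (double negation)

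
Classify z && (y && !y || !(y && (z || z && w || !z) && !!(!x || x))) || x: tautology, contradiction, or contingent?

contingent

z && (y && !y || !(y && (z || z && w || !z) && !!(!x || x))) || x
= z && (y && !y || !(y && (z || z && w || !z) && (!x || x))) || x   [double negation]
= z && (y && !y || !(y && (z || z && w || !z))) || x   [complement / identity]
= z && (y && !y || !(y && (z || !z))) || x   [absorption]
= z && !(y && (z || !z)) || x   [complement / identity]
= z && !y || x   [complement / identity]
This depends on x, y, z, so it is not a constant.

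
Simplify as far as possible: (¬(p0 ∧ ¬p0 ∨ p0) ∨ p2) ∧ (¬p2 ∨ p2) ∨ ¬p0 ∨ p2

¬p0 ∨ p2

(¬(p0 ∧ ¬p0 ∨ p0) ∨ p2) ∧ (¬p2 ∨ p2) ∨ ¬p0 ∨ p2
= (¬p0 ∨ p2) ∧ (¬p2 ∨ p2) ∨ ¬p0 ∨ p2   (complement / identity)
= ¬p0 ∨ p2 ∨ ¬p0 ∨ p2   (complement / identity)
= ¬p0 ∨ p2   (idempotence)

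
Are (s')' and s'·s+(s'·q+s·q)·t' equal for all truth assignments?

No

E1: (s')'
    = s   — double negation
E2: s'·s+(s'·q+s·q)·t'
    = (s'·q+s·q)·t'   — complement / identity
    = q·t'   — distribution
These differ: at q=0, s=1, t=0, E1 = 1 but E2 = 0.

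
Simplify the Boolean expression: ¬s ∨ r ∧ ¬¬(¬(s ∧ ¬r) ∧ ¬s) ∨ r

¬s ∨ r ∧ ¬¬(¬(s ∧ ¬r) ∧ ¬s) ∨ r
= ¬s ∨ r ∧ ¬(s ∧ ¬r ∨ s) ∨ r   — De Morgan
= ¬s ∨ r ∧ ¬s ∨ r   — absorption
= ¬s ∨ r   — absorption

¬s ∨ r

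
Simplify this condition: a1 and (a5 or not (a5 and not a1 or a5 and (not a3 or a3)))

a1

a1 and (a5 or not (a5 and not a1 or a5 and (not a3 or a3)))
= a1 and (a5 or not (a5 and not a1 or a5))   (complement / identity)
= a1 and (a5 or not a5)   (absorption)
= a1   (complement / identity)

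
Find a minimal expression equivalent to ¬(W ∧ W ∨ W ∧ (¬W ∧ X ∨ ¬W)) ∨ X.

¬W ∨ X

¬(W ∧ W ∨ W ∧ (¬W ∧ X ∨ ¬W)) ∨ X
= ¬(W ∧ W ∨ W ∧ ¬W) ∨ X   — absorption
= ¬W ∨ X   — distribution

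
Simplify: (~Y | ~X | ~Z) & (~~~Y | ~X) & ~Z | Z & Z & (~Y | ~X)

~Y | ~X

(~Y | ~X | ~Z) & (~~~Y | ~X) & ~Z | Z & Z & (~Y | ~X)
= (~Y | ~X | ~Z) & (~Y | ~X) & ~Z | Z & Z & (~Y | ~X)   — double negation
= (~Y | ~X | ~Z) & (~Y | ~X) & ~Z | Z & (~Y | ~X)   — idempotence
= (~Y | ~X) & ~Z | Z & (~Y | ~X)   — absorption
= ~Y | ~X   — distribution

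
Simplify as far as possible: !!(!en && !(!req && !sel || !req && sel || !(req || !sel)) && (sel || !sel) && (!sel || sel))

!en && req

!!(!en && !(!req && !sel || !req && sel || !(req || !sel)) && (sel || !sel) && (!sel || sel))
= !!(!en && !(!req && !sel || !req && sel || !(req || !sel)) && (sel || !sel))   (complement / identity)
= !!(!en && !(!req || !(req || !sel)) && (sel || !sel))   (distribution)
= !!(!en && req && (req || !sel) && (sel || !sel))   (De Morgan)
= !!(!en && req && (req || !sel))   (complement / identity)
= !!(!en && req)   (absorption)
= !en && req   (double negation)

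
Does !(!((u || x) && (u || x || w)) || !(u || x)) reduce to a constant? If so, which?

!(!((u || x) && (u || x || w)) || !(u || x))
= !(!(u || x) || !(u || x))
= (u || x) && (u || x)
= u || x
This depends on u, x, so it is not a constant.

no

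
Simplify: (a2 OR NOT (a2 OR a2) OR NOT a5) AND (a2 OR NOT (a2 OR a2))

(a2 OR NOT (a2 OR a2) OR NOT a5) AND (a2 OR NOT (a2 OR a2))
= a2 OR NOT (a2 OR a2)   — absorption
= a2 OR NOT a2   — idempotence
= TRUE   — complement

TRUE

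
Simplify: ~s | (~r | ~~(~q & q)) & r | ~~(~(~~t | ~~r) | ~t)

~s | ~t

~s | (~r | ~~(~q & q)) & r | ~~(~(~~t | ~~r) | ~t)
= ~s | (~r | ~~(~q & q)) & r | ~~(~t & ~r | ~t)   (De Morgan)
= ~s | (~r | ~q & q) & r | ~~(~t & ~r | ~t)   (double negation)
= ~s | ~r & r | ~~(~t & ~r | ~t)   (complement / identity)
= ~s | ~r & r | ~~~t   (absorption)
= ~s | ~r & r | ~t   (double negation)
= ~s | ~t   (complement / identity)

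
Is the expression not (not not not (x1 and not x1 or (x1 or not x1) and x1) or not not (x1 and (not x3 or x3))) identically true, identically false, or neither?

not (not not not (x1 and not x1 or (x1 or not x1) and x1) or not not (x1 and (not x3 or x3)))
= not (not not not (x1 and not x1 or x1) or not not (x1 and (not x3 or x3)))   [complement / identity]
= not (not (x1 and not x1 or x1) or not not (x1 and (not x3 or x3)))   [double negation]
= not (not x1 or not not (x1 and (not x3 or x3)))   [complement / identity]
= not (not x1 or not not x1)   [complement / identity]
= x1 and not x1   [De Morgan]
= False   [complement]

identically false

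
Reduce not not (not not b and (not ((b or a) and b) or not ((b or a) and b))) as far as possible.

False

not not (not not b and (not ((b or a) and b) or not ((b or a) and b)))
= not not (b and (not ((b or a) and b) or not ((b or a) and b)))
= b and (not ((b or a) and b) or not ((b or a) and b))
= b and not ((b or a) and b)
= b and not b
= False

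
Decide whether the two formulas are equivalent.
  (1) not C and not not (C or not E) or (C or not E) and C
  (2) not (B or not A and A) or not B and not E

No

E1: not C and not not (C or not E) or (C or not E) and C
    = not C and (C or not E) or (C or not E) and C   [double negation]
    = C or not E   [distribution]
E2: not (B or not A and A) or not B and not E
    = not B or not B and not E   [complement / identity]
    = not B   [absorption]
These differ: at A=0, B=1, C=1, E=1, E1 = 1 but E2 = 0.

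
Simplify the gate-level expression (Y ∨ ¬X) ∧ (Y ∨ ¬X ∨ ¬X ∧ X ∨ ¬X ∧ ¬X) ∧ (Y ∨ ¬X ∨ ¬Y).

Y ∨ ¬X

(Y ∨ ¬X) ∧ (Y ∨ ¬X ∨ ¬X ∧ X ∨ ¬X ∧ ¬X) ∧ (Y ∨ ¬X ∨ ¬Y)
= (Y ∨ ¬X) ∧ (Y ∨ ¬X ∨ ¬X) ∧ (Y ∨ ¬X ∨ ¬Y)   — distribution
= (Y ∨ ¬X) ∧ (Y ∨ ¬X ∨ ¬Y)   — absorption
= Y ∨ ¬X   — absorption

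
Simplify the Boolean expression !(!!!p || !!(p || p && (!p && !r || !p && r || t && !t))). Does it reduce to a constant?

!(!!!p || !!(p || p && (!p && !r || !p && r || t && !t)))
= !(!!!p || !!(p || p && (!p || t && !t)))   — distribution
= !(!!!p || !!(p || p && !p))   — complement / identity
= !(!!!p || !!p)   — complement / identity
= !!p && !p   — De Morgan
= p && !p   — double negation
= false   — complement

false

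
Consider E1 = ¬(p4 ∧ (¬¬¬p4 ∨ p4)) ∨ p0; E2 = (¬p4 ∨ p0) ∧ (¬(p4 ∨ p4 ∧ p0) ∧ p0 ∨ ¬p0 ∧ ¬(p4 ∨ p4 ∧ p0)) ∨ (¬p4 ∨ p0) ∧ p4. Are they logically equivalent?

Yes

E1: ¬(p4 ∧ (¬¬¬p4 ∨ p4)) ∨ p0
    = ¬(p4 ∧ (¬p4 ∨ p4)) ∨ p0   — double negation
    = ¬p4 ∨ p0   — complement / identity
E2: (¬p4 ∨ p0) ∧ (¬(p4 ∨ p4 ∧ p0) ∧ p0 ∨ ¬p0 ∧ ¬(p4 ∨ p4 ∧ p0)) ∨ (¬p4 ∨ p0) ∧ p4
    = (¬p4 ∨ p0) ∧ ¬(p4 ∨ p4 ∧ p0) ∨ (¬p4 ∨ p0) ∧ p4   — distribution
    = (¬p4 ∨ p0) ∧ ¬p4 ∨ (¬p4 ∨ p0) ∧ p4   — absorption
    = ¬p4 ∨ p0   — distribution
Both reduce to ¬p4 ∨ p0, so they are equivalent.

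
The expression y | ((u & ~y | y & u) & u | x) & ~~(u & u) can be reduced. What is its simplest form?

y | u

y | ((u & ~y | y & u) & u | x) & ~~(u & u)
= y | (u & u | x) & ~~(u & u)   — distribution
= y | (u & u | x) & u & u   — double negation
= y | u & u   — absorption
= y | u   — idempotence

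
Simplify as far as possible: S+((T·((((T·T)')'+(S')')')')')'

S+((T·((((T·T)')'+(S')')')')')'
= S+((T·((T·T)'·S')')')'   (De Morgan)
= S+((T·(T·T+S))')'   (De Morgan)
= S+((T·(T+S))')'   (idempotence)
= S+T·(T+S)   (double negation)
= S+T   (absorption)

S+T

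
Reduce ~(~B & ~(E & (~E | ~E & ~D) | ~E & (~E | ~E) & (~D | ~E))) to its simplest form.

B | ~E

~(~B & ~(E & (~E | ~E & ~D) | ~E & (~E | ~E) & (~D | ~E)))
= ~(~B & ~(E & (~E | ~E & ~D) | ~E & (~E | ~E & ~D)))   — distribution
= ~(~B & ~(~E | ~E & ~D))   — distribution
= ~(~B & ~~E)   — absorption
= B | ~E   — De Morgan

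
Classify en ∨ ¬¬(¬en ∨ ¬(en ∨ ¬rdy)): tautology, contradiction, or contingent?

tautology

en ∨ ¬¬(¬en ∨ ¬(en ∨ ¬rdy))
= en ∨ ¬(en ∧ (en ∨ ¬rdy))   [De Morgan]
= en ∨ ¬en   [absorption]
= True   [complement]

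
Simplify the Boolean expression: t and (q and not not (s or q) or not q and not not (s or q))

t and (s or q)

t and (q and not not (s or q) or not q and not not (s or q))
= t and not not (s or q)   (distribution)
= t and (s or q)   (double negation)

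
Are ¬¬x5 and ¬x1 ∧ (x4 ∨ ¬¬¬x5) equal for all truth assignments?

No

E1: ¬¬x5
    = x5
E2: ¬x1 ∧ (x4 ∨ ¬¬¬x5)
    = ¬x1 ∧ (x4 ∨ ¬x5)
These differ: at x1=0, x4=0, x5=0, E1 = 0 but E2 = 1.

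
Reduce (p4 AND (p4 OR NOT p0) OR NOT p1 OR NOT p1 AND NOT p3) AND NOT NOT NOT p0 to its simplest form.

(p4 OR NOT p1) AND NOT p0

(p4 AND (p4 OR NOT p0) OR NOT p1 OR NOT p1 AND NOT p3) AND NOT NOT NOT p0
= (p4 AND (p4 OR NOT p0) OR NOT p1 OR NOT p1 AND NOT p3) AND NOT p0   [double negation]
= (p4 AND (p4 OR NOT p0) OR NOT p1) AND NOT p0   [absorption]
= (p4 OR NOT p1) AND NOT p0   [absorption]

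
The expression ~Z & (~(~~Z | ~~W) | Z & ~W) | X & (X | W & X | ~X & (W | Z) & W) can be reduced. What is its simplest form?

~Z & ~W | X

~Z & (~(~~Z | ~~W) | Z & ~W) | X & (X | W & X | ~X & (W | Z) & W)
= ~Z & (~(~~Z | ~~W) | Z & ~W) | X & (X | W & X | ~X & W)   [absorption]
= ~Z & (~Z & ~W | Z & ~W) | X & (X | W & X | ~X & W)   [De Morgan]
= ~Z & (~Z & ~W | Z & ~W) | X & (X | W)   [distribution]
= ~Z & (~Z & ~W | Z & ~W) | X   [absorption]
= ~Z & ~W | X   [distribution]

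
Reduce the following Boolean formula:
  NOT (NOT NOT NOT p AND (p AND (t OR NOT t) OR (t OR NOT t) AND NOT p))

NOT (NOT NOT NOT p AND (p AND (t OR NOT t) OR (t OR NOT t) AND NOT p))
= NOT (NOT NOT NOT p AND (t OR NOT t))   [distribution]
= NOT (NOT p AND (t OR NOT t))   [double negation]
= NOT NOT p   [complement / identity]
= p   [double negation]

p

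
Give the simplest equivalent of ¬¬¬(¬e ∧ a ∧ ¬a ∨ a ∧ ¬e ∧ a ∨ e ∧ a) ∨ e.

¬a ∨ e

¬¬¬(¬e ∧ a ∧ ¬a ∨ a ∧ ¬e ∧ a ∨ e ∧ a) ∨ e
= ¬(¬e ∧ a ∧ ¬a ∨ a ∧ ¬e ∧ a ∨ e ∧ a) ∨ e   (double negation)
= ¬(¬e ∧ a ∨ e ∧ a) ∨ e   (distribution)
= ¬a ∨ e   (distribution)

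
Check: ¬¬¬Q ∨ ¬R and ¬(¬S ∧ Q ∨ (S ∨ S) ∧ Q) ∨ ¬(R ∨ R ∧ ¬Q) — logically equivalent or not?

E1: ¬¬¬Q ∨ ¬R
    = ¬Q ∨ ¬R   (double negation)
E2: ¬(¬S ∧ Q ∨ (S ∨ S) ∧ Q) ∨ ¬(R ∨ R ∧ ¬Q)
    = ¬(¬S ∧ Q ∨ S ∧ Q) ∨ ¬(R ∨ R ∧ ¬Q)   (idempotence)
    = ¬(¬S ∧ Q ∨ S ∧ Q) ∨ ¬R   (absorption)
    = ¬Q ∨ ¬R   (distribution)
Both reduce to ¬Q ∨ ¬R, so they are equivalent.

Yes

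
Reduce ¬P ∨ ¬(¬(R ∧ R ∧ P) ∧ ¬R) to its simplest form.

¬P ∨ ¬(¬(R ∧ R ∧ P) ∧ ¬R)
= ¬P ∨ ¬(¬(R ∧ P) ∧ ¬R)   (idempotence)
= ¬P ∨ R ∧ P ∨ R   (De Morgan)
= ¬P ∨ R   (absorption)

¬P ∨ R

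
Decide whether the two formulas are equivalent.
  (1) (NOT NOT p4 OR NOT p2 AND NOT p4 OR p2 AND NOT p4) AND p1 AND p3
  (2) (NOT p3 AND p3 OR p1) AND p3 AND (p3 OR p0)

Yes

E1: (NOT NOT p4 OR NOT p2 AND NOT p4 OR p2 AND NOT p4) AND p1 AND p3
    = (NOT NOT p4 OR NOT p4) AND p1 AND p3   (distribution)
    = (p4 OR NOT p4) AND p1 AND p3   (double negation)
    = p1 AND p3   (complement / identity)
E2: (NOT p3 AND p3 OR p1) AND p3 AND (p3 OR p0)
    = (NOT p3 AND p3 OR p1) AND p3   (absorption)
    = p1 AND p3   (complement / identity)
Both reduce to p1 AND p3, so they are equivalent.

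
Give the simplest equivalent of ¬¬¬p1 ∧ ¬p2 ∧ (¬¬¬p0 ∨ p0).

¬¬¬p1 ∧ ¬p2 ∧ (¬¬¬p0 ∨ p0)
= ¬¬¬p1 ∧ ¬p2 ∧ (¬p0 ∨ p0)   [double negation]
= ¬p1 ∧ ¬p2 ∧ (¬p0 ∨ p0)   [double negation]
= ¬p1 ∧ ¬p2   [complement / identity]

¬p1 ∧ ¬p2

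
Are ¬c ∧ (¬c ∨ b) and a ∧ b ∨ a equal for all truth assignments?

E1: ¬c ∧ (¬c ∨ b)
    = ¬c   [absorption]
E2: a ∧ b ∨ a
    = a   [absorption]
These differ: at a=0, b=0, c=0, E1 = 1 but E2 = 0.

No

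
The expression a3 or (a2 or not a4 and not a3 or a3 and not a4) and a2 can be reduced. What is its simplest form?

a3 or (a2 or not a4 and not a3 or a3 and not a4) and a2
= a3 or (a2 or not a4) and a2   (distribution)
= a3 or a2   (absorption)

a3 or a2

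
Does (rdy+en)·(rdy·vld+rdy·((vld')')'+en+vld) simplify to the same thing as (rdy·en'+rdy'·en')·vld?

E1: (rdy+en)·(rdy·vld+rdy·((vld')')'+en+vld)
    = (rdy+en)·(rdy·vld+rdy·vld'+en+vld)   — double negation
    = (rdy+en)·(rdy+en+vld)   — distribution
    = rdy+en   — absorption
E2: (rdy·en'+rdy'·en')·vld
    = en'·vld   — distribution
These differ: at en=1, rdy=1, vld=0, E1 = 1 but E2 = 0.

No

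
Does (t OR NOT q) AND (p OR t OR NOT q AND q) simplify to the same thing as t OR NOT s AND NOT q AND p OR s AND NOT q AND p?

E1: (t OR NOT q) AND (p OR t OR NOT q AND q)
    = (t OR NOT q) AND (p OR t)   — complement / identity
    = t OR NOT q AND p   — distribution
E2: t OR NOT s AND NOT q AND p OR s AND NOT q AND p
    = t OR NOT q AND p   — distribution
Both reduce to t OR NOT q AND p, so they are equivalent.

Yes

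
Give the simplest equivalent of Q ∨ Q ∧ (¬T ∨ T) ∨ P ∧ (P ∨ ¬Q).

Q ∨ P

Q ∨ Q ∧ (¬T ∨ T) ∨ P ∧ (P ∨ ¬Q)
= Q ∨ Q ∧ (¬T ∨ T) ∨ P   (absorption)
= Q ∨ Q ∨ P   (complement / identity)
= Q ∨ P   (idempotence)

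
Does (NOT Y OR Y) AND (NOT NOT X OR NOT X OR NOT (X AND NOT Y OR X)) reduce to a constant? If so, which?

yes, True

(NOT Y OR Y) AND (NOT NOT X OR NOT X OR NOT (X AND NOT Y OR X))
= (NOT Y OR Y) AND (NOT NOT X OR NOT X OR NOT X)   (absorption)
= NOT NOT X OR NOT X OR NOT X   (complement / identity)
= X OR NOT X OR NOT X   (double negation)
= X OR NOT X   (idempotence)
= TRUE   (complement)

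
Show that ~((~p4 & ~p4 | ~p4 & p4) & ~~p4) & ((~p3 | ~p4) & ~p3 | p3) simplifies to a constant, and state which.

~((~p4 & ~p4 | ~p4 & p4) & ~~p4) & ((~p3 | ~p4) & ~p3 | p3)
= ~(~p4 & ~~p4) & ((~p3 | ~p4) & ~p3 | p3)   [distribution]
= (p4 | ~p4) & ((~p3 | ~p4) & ~p3 | p3)   [De Morgan]
= (~p3 | ~p4) & ~p3 | p3   [complement / identity]
= ~p3 | p3   [absorption]
= 1   [complement]

1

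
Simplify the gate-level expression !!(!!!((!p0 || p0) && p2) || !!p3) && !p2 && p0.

!!(!!!((!p0 || p0) && p2) || !!p3) && !p2 && p0
= !(!!((!p0 || p0) && p2) && !p3) && !p2 && p0   (De Morgan)
= !(!!p2 && !p3) && !p2 && p0   (complement / identity)
= (!p2 || p3) && !p2 && p0   (De Morgan)
= !p2 && p0   (absorption)

!p2 && p0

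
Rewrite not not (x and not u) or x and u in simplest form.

not not (x and not u) or x and u
= x and not u or x and u   — double negation
= x   — distribution

x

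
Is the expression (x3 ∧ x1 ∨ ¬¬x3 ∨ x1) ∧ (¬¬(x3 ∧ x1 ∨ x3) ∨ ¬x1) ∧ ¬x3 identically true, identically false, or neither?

(x3 ∧ x1 ∨ ¬¬x3 ∨ x1) ∧ (¬¬(x3 ∧ x1 ∨ x3) ∨ ¬x1) ∧ ¬x3
= (x3 ∧ x1 ∨ x3 ∨ x1) ∧ (¬¬(x3 ∧ x1 ∨ x3) ∨ ¬x1) ∧ ¬x3   (double negation)
= (x3 ∧ x1 ∨ x3 ∨ x1) ∧ (x3 ∧ x1 ∨ x3 ∨ ¬x1) ∧ ¬x3   (double negation)
= (x1 ∧ ¬x1 ∨ x3 ∧ x1 ∨ x3) ∧ ¬x3   (distribution)
= (x1 ∧ ¬x1 ∨ x3) ∧ ¬x3   (absorption)
= x3 ∧ ¬x3   (complement / identity)
= False   (complement)

identically false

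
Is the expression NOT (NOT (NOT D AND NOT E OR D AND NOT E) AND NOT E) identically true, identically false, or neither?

identically true

NOT (NOT (NOT D AND NOT E OR D AND NOT E) AND NOT E)
= NOT D AND NOT E OR D AND NOT E OR E
= NOT E OR E
= TRUE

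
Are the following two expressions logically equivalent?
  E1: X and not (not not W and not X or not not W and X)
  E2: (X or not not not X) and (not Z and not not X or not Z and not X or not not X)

E1: X and not (not not W and not X or not not W and X)
    = X and not not not W   (distribution)
    = X and not W   (double negation)
E2: (X or not not not X) and (not Z and not not X or not Z and not X or not not X)
    = (X or not not not X) and (not Z and X or not Z and not X or not not X)   (double negation)
    = (X or not not not X) and (not Z or not not X)   (distribution)
    = (X or not X) and (not Z or not not X)   (double negation)
    = not Z or not not X   (complement / identity)
    = not Z or X   (double negation)
These differ: at W=1, X=0, Z=0, E1 = 0 but E2 = 1.

No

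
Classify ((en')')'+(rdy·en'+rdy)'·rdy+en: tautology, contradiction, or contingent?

((en')')'+(rdy·en'+rdy)'·rdy+en
= ((en')')'+rdy'·rdy+en   (absorption)
= ((en')')'+en   (complement / identity)
= en'+en   (double negation)
= 1   (complement)

tautology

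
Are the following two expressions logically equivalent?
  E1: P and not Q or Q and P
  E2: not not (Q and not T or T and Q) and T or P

No

E1: P and not Q or Q and P
    = P   (distribution)
E2: not not (Q and not T or T and Q) and T or P
    = not not Q and T or P   (distribution)
    = Q and T or P   (double negation)
These differ: at P=0, Q=1, T=1, E1 = 0 but E2 = 1.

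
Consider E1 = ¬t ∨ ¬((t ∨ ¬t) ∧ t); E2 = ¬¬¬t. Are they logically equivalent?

E1: ¬t ∨ ¬((t ∨ ¬t) ∧ t)
    = ¬t ∨ ¬t
    = ¬t
E2: ¬¬¬t
    = ¬t
Both reduce to ¬t, so they are equivalent.

Yes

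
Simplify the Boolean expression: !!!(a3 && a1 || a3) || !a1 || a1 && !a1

!!!(a3 && a1 || a3) || !a1 || a1 && !a1
= !!!(a3 && a1 || a3) || !a1   [complement / identity]
= !!!a3 || !a1   [absorption]
= !a3 || !a1   [double negation]

!a3 || !a1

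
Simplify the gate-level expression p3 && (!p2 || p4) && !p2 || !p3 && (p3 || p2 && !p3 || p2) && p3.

p3 && !p2

p3 && (!p2 || p4) && !p2 || !p3 && (p3 || p2 && !p3 || p2) && p3
= p3 && (!p2 || p4) && !p2 || !p3 && (p3 || p2) && p3   [absorption]
= p3 && !p2 || !p3 && (p3 || p2) && p3   [absorption]
= p3 && !p2 || !p3 && p3   [absorption]
= p3 && !p2   [complement / identity]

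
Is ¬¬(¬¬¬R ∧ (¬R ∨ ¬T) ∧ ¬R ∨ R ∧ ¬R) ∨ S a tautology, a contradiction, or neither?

¬¬(¬¬¬R ∧ (¬R ∨ ¬T) ∧ ¬R ∨ R ∧ ¬R) ∨ S
= ¬¬(¬R ∧ (¬R ∨ ¬T) ∧ ¬R ∨ R ∧ ¬R) ∨ S   (double negation)
= ¬¬(¬R ∧ ¬R ∨ R ∧ ¬R) ∨ S   (absorption)
= ¬¬¬R ∨ S   (distribution)
= ¬R ∨ S   (double negation)
This depends on R, S, so it is not a constant.

neither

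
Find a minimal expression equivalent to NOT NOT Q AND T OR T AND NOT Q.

NOT NOT Q AND T OR T AND NOT Q
= Q AND T OR T AND NOT Q
= (Q OR NOT Q) AND T
= T

T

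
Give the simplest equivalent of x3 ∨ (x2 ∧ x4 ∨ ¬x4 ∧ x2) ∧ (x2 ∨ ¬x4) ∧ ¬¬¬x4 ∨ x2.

x3 ∨ x2

x3 ∨ (x2 ∧ x4 ∨ ¬x4 ∧ x2) ∧ (x2 ∨ ¬x4) ∧ ¬¬¬x4 ∨ x2
= x3 ∨ x2 ∧ (x2 ∨ ¬x4) ∧ ¬¬¬x4 ∨ x2   (distribution)
= x3 ∨ x2 ∧ (x2 ∨ ¬x4) ∧ ¬x4 ∨ x2   (double negation)
= x3 ∨ x2 ∧ ¬x4 ∨ x2   (absorption)
= x3 ∨ x2   (absorption)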